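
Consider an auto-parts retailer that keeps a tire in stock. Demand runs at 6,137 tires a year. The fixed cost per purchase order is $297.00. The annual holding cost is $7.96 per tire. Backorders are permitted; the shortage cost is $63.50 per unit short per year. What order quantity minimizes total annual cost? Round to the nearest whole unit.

Q* ≈ 718 tires

With planned backorders, Q* = √(2DS/H) · √((H+B)/B).
√(2DS/H) = √(2 × 6,137 × 297 / 7.96) = 676.729.
√((H+B)/B) = √((7.96+63.5)/63.5) = 1.0608.
Q* ≈ 717.892.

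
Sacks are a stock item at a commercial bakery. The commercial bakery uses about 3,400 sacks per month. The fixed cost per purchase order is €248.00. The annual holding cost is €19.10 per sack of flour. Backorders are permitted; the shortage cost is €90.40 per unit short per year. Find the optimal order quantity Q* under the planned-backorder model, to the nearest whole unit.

Q* ≈ 1,133 sacks

Annual demand D = 3,400 × 12 = 40,800.
With planned backorders, Q* = √(2DS/H) · √((H+B)/B).
√(2DS/H) = √(2 × 40,800 × 248 / 19.1) = 1029.329.
√((H+B)/B) = √((19.1+90.4)/90.4) = 1.1006.
Q* ≈ 1132.862.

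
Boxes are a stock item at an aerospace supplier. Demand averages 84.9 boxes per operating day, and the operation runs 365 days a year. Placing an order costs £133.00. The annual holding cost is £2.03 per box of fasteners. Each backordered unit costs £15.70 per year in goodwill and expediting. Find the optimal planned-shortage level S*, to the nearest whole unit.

Annual demand D = 84.9 × 365 = 30,988.5.
With planned backorders, Q* = √(2DS/H) · √((H+B)/B).
√(2DS/H) = √(2 × 30,988.5 × 133 / 2.03) = 2015.084.
√((H+B)/B) = √((2.03+15.7)/15.7) = 1.0627.
Q* ≈ 2141.399.
S* = Q* · H/(H+B) = 2141.399 × 2.03/17.73 ≈ 245.180.

S* ≈ 245 boxes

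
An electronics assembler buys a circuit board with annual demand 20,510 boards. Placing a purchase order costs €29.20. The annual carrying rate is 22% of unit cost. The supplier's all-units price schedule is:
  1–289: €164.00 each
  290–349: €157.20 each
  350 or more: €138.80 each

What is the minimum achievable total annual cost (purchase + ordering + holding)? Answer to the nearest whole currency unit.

TC* ≈ €2,853,843

Holding cost per unit per year at price C is H = 0.22·C.
Candidates are each tier's EOQ (if it falls in that tier) and each price-break quantity.
EOQ at €164.00 = 182.2 (feasible in tier 1): TC = 20,510×€164.00 + (20,510/182.2)×29.2 + (182.2/2)×0.22×€164.00 = €3,370,213.89.
EOQ at €157.20 = 186.1 < 290, so use break Q=290: TC = 20,510×€157.20 + (20,510/290.0)×29.2 + (290.0/2)×0.22×€157.20 = €3,231,251.82.
EOQ at €138.80 = 198.1 < 350, so use break Q=350: TC = 20,510×€138.80 + (20,510/350.0)×29.2 + (350.0/2)×0.22×€138.80 = €2,853,842.92.
Lowest total cost among the candidates is at Q = 350.0.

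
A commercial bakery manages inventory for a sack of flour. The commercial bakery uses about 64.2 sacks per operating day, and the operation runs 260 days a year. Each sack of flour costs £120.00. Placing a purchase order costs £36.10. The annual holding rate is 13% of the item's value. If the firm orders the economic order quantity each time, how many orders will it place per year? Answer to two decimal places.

Annual demand D = 64.2 × 260 = 16,692.
Holding cost H = 0.13 × £120.00 = £15.6000 per unit per year.
The optimal lot size = √(2DS/H) = √(2 × 16,692 × 36.1 / 15.6) ≈ 277.95.
Orders per year = D / Q* = 16,692 / 277.95 ≈ 60.055.

N ≈ 60.05 orders per year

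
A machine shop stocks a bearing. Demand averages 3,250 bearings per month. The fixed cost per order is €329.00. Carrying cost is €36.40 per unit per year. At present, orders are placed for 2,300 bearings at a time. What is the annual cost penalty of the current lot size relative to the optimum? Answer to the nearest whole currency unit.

Annual demand D = 3,250 × 12 = 39,000.
EOQ = √(2DS/H) = √(2 × 39,000 × 329 / 36.4) ≈ 839.64.
Cost at Q* = (D/Q*)S + (Q*/2)H = √(2DSH) ≈ €30,563.00.
Cost at Q = 2,300: (39,000/2,300)×329 + (2,300/2)×36.4 = €5,578.70 + €41,860.00 = €47,438.70.
Excess = €47,438.70 − €30,563.00 = €16,875.70.

Extra cost ≈ €16,876 per year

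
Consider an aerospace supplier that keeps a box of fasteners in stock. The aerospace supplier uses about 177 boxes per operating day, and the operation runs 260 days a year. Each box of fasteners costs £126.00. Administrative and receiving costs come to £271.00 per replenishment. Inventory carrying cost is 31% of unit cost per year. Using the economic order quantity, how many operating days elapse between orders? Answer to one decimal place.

Annual demand D = 177 × 260 = 46,020.
Holding cost H = 0.31 × £126.00 = £39.0600 per unit per year.
EOQ = √(2DS/H) = √(2 × 46,020 × 271 / 39.06) ≈ 799.11.
Cycle time = Q*/D × 260 = 799.11 / 46,020 × 260 ≈ 4.515 days.

T ≈ 4.5 days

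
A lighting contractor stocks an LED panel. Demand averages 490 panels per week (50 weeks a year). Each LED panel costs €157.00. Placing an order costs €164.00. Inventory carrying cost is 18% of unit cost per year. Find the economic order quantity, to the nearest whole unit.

Annual demand D = 490 × 50 = 24,500.
Holding cost H = 0.18 × €157.00 = €28.2600 per unit per year.
EOQ = √(2DS / H) = √(2 × 24,500 × 164 / 28.26).
= √(8,036,000 / 28.26) = √284,359.5188 ≈ 533.254.

Q* ≈ 533 panels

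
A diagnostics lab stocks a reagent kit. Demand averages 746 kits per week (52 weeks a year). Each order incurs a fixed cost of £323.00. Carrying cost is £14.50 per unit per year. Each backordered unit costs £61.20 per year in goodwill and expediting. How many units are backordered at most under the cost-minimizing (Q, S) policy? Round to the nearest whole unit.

Annual demand D = 746 × 52 = 38,792.
With planned backorders, Q* = √(2DS/H) · √((H+B)/B).
√(2DS/H) = √(2 × 38,792 × 323 / 14.5) = 1314.629.
√((H+B)/B) = √((14.5+61.2)/61.2) = 1.1122.
Q* ≈ 1462.095.
S* = Q* · H/(H+B) = 1462.095 × 14.5/75.7 ≈ 280.058.

S* ≈ 280 kits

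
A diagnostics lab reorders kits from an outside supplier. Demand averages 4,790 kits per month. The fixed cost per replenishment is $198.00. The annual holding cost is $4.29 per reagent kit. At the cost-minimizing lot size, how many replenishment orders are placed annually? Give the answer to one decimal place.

N ≈ 25.0 orders per year

Annual demand D = 4,790 × 12 = 57,480.
EOQ = √(2DS/H) = √(2 × 57,480 × 198 / 4.29) ≈ 2303.44.
Orders per year = D / Q* = 57,480 / 2303.44 ≈ 24.954.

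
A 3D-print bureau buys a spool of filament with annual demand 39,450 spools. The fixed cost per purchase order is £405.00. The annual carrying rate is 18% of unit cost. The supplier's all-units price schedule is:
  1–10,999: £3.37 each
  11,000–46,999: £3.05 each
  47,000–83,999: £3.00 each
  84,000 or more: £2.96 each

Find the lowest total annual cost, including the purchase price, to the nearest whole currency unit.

TC* ≈ £124,794

Holding cost per unit per year at price C is H = 0.18·C.
Candidates are each tier's EOQ (if it falls in that tier) and each price-break quantity.
EOQ at £3.37 = 7258.0 (feasible in tier 1): TC = 39,450×£3.37 + (39,450/7258.0)×405 + (7258.0/2)×0.18×£3.37 = £137,349.18.
EOQ at £3.05 = 7629.2 < 11000, so use break Q=11000: TC = 39,450×£3.05 + (39,450/11000.0)×405 + (11000.0/2)×0.18×£3.05 = £124,794.48.
EOQ at £3.00 = 7692.5 < 47000, so use break Q=47000: TC = 39,450×£3.00 + (39,450/47000.0)×405 + (47000.0/2)×0.18×£3.00 = £131,379.94.
EOQ at £2.96 = 7744.3 < 84000, so use break Q=84000: TC = 39,450×£2.96 + (39,450/84000.0)×405 + (84000.0/2)×0.18×£2.96 = £139,339.81.
Lowest total cost among the candidates is at Q = 11000.0.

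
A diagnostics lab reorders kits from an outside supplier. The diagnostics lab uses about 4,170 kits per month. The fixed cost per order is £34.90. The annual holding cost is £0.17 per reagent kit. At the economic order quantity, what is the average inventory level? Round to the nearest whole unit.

Annual demand D = 4,170 × 12 = 50,040.
The optimal lot size = √(2DS/H) = √(2 × 50,040 × 34.9 / 0.17) ≈ 4532.75.
Average inventory = Q*/2 ≈ 4532.75 / 2 = 2266.376.

Average inventory ≈ 2,266 kits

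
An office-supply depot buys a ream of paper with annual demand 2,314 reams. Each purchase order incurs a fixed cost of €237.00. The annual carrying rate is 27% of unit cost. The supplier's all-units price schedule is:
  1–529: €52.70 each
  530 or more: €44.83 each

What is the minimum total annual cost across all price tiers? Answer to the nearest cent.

TC* ≈ €107,978.96

Holding cost per unit per year at price C is H = 0.27·C.
For each price level, check whether its EOQ is feasible; otherwise the best quantity at that price is the breakpoint.
EOQ at €52.70 = 277.6 (feasible in tier 1): TC = 2,314×€52.70 + (2,314/277.6)×237 + (277.6/2)×0.27×€52.70 = €125,898.35.
EOQ at €44.83 = 301.0 < 530, so use break Q=530: TC = 2,314×€44.83 + (2,314/530.0)×237 + (530.0/2)×0.27×€44.83 = €107,978.96.
Lowest total cost among the candidates is at Q = 530.0.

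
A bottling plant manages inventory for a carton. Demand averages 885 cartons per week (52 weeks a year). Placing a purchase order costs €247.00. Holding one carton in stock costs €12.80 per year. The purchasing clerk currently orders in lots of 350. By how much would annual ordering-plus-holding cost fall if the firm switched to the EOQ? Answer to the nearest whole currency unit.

Extra cost ≈ €17,658 per year

Annual demand D = 885 × 52 = 46,020.
EOQ = √(2DS/H) = √(2 × 46,020 × 247 / 12.8) ≈ 1332.70.
Cost at Q* = (D/Q*)S + (Q*/2)H = √(2DSH) ≈ €17,058.54.
Cost at Q = 350: (46,020/350)×247 + (350/2)×12.8 = €32,476.97 + €2,240.00 = €34,716.97.
Excess = €34,716.97 − €17,058.54 = €17,658.44.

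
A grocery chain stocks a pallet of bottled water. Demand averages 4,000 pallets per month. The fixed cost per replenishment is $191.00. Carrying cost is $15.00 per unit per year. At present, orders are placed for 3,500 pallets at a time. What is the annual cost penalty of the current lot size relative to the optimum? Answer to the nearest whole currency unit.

Extra cost ≈ $12,285 per year

Annual demand D = 4,000 × 12 = 48,000.
EOQ = √(2DS/H) = √(2 × 48,000 × 191 / 15) ≈ 1105.62.
Cost at Q* = (D/Q*)S + (Q*/2)H = √(2DSH) ≈ $16,584.33.
Cost at Q = 3,500: (48,000/3,500)×191 + (3,500/2)×15 = $2,619.43 + $26,250.00 = $28,869.43.
Excess = $28,869.43 − $16,584.33 = $12,285.10.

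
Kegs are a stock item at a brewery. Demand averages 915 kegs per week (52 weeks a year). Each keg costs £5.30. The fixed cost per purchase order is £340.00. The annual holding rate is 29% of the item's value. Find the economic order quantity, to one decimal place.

Annual demand D = 915 × 52 = 47,580.
Holding cost H = 0.29 × £5.30 = £1.5370 per unit per year.
EOQ = √(2DS / H) = √(2 × 47,580 × 340 / 1.537).
= √(32,354,400 / 1.537) = √21,050,357.8399 ≈ 4588.067.

Q* ≈ 4,588.1 kegs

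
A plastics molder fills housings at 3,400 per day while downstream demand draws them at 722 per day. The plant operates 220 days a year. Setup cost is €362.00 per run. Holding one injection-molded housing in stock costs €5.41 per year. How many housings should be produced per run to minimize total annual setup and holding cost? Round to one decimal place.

Q* ≈ 5,195.0 housings

Annual demand D = 722 × 220 = 158,840.
Production build-up factor (1 − d/p) = 1 − 722/3,400 = 0.7876.
Q* = √(2DS / (H(1 − d/p))) = √(2 × 158,840 × 362 / (5.41 × 0.7876)).
= √(115,000,160 / 4.2612) ≈ 5194.991.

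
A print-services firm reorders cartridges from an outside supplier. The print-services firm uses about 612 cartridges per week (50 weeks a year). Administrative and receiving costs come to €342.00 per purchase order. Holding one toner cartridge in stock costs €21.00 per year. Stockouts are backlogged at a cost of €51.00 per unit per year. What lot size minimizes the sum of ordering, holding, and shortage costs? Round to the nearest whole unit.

Annual demand D = 612 × 50 = 30,600.
With planned backorders, Q* = √(2DS/H) · √((H+B)/B).
√(2DS/H) = √(2 × 30,600 × 342 / 21) = 998.341.
√((H+B)/B) = √((21+51)/51) = 1.1882.
Q* ≈ 1186.206.

Q* ≈ 1,186 cartridges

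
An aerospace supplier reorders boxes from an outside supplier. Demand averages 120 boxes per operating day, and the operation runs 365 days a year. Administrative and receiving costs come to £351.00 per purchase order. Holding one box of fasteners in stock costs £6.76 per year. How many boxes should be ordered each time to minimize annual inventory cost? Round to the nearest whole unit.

Annual demand D = 120 × 365 = 43,800.
EOQ = √(2DS / H) = √(2 × 43,800 × 351 / 6.76).
= √(30,747,600 / 6.76) = √4,548,461.5385 ≈ 2132.712.

Q* ≈ 2,133 boxes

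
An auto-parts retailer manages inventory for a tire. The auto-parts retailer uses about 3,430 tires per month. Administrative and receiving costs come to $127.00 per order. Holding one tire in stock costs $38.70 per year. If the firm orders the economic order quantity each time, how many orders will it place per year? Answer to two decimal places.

Annual demand D = 3,430 × 12 = 41,160.
The optimal lot size = √(2DS/H) = √(2 × 41,160 × 127 / 38.7) ≈ 519.76.
Orders per year = D / Q* = 41,160 / 519.76 ≈ 79.191.

N ≈ 79.19 orders per year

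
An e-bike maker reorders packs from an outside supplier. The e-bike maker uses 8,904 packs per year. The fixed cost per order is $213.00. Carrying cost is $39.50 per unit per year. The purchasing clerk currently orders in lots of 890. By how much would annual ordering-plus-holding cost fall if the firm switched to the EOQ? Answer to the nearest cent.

EOQ = √(2DS/H) = √(2 × 8,904 × 213 / 39.5) ≈ 309.88.
Cost at Q* = (D/Q*)S + (Q*/2)H = √(2DSH) ≈ $12,240.41.
Cost at Q = 890: (8,904/890)×213 + (890/2)×39.5 = $2,130.96 + $17,577.50 = $19,708.46.
Excess = $19,708.46 − $12,240.41 = $7,468.05.

Extra cost ≈ $7,468.05 per year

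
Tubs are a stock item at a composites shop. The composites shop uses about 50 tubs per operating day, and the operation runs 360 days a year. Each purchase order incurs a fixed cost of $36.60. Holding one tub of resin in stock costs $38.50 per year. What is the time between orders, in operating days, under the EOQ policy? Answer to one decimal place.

Annual demand D = 50 × 360 = 18,000.
EOQ = √(2DS/H) = √(2 × 18,000 × 36.6 / 38.5) ≈ 185.00.
Cycle time = Q*/D × 360 = 185.00 / 18,000 × 360 ≈ 3.700 days.

T ≈ 3.7 days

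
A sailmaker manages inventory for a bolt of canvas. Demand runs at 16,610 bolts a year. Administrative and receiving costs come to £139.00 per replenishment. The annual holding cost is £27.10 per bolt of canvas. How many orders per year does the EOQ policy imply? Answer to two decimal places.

Q* = √(2DS/H) = √(2 × 16,610 × 139 / 27.1) ≈ 412.78.
Orders per year = D / Q* = 16,610 / 412.78 ≈ 40.239.

N ≈ 40.24 orders per year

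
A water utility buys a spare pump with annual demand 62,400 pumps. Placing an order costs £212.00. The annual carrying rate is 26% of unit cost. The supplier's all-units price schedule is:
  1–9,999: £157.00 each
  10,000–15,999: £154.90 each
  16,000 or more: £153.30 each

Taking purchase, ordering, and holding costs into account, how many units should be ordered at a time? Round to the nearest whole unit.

Q* ≈ 805 pumps

Holding cost per unit per year at price C is H = 0.26·C.
For each price level, check whether its EOQ is feasible; otherwise the best quantity at that price is the breakpoint.
EOQ at £157.00 = 805.1 (feasible in tier 1): TC = 62,400×£157.00 + (62,400/805.1)×212 + (805.1/2)×0.26×£157.00 = £9,829,663.34.
EOQ at £154.90 = 810.5 < 10000, so use break Q=10000: TC = 62,400×£154.90 + (62,400/10000.0)×212 + (10000.0/2)×0.26×£154.90 = £9,868,452.88.
EOQ at £153.30 = 814.7 < 16000, so use break Q=16000: TC = 62,400×£153.30 + (62,400/16000.0)×212 + (16000.0/2)×0.26×£153.30 = £9,885,610.80.
Lowest total cost is £9,829,663.34 at Q = 805.1.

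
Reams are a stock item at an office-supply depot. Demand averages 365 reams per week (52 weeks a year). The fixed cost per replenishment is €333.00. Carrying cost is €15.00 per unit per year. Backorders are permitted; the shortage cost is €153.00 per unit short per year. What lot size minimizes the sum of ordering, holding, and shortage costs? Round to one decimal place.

Annual demand D = 365 × 52 = 18,980.
With planned backorders, Q* = √(2DS/H) · √((H+B)/B).
√(2DS/H) = √(2 × 18,980 × 333 / 15) = 917.993.
√((H+B)/B) = √((15+153)/153) = 1.0479.
Q* ≈ 961.941.

Q* ≈ 961.9 reams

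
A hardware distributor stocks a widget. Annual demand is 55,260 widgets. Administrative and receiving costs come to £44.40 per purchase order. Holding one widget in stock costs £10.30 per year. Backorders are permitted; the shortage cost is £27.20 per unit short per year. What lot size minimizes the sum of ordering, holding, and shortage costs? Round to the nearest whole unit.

Q* ≈ 810 widgets

With planned backorders, Q* = √(2DS/H) · √((H+B)/B).
√(2DS/H) = √(2 × 55,260 × 44.4 / 10.3) = 690.229.
√((H+B)/B) = √((10.3+27.2)/27.2) = 1.1742.
Q* ≈ 810.447.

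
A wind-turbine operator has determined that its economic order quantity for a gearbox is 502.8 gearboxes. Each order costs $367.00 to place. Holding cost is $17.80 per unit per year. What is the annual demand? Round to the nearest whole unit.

D ≈ 6,131 gearboxes per year

The basic EOQ model gives Q* = √(2DS/H); rearrange for the unknown.
From Q* = √(2DS/H): D = Q*²H / (2S) = 502.8² × 17.8 / (2 × 367) = 6130.762.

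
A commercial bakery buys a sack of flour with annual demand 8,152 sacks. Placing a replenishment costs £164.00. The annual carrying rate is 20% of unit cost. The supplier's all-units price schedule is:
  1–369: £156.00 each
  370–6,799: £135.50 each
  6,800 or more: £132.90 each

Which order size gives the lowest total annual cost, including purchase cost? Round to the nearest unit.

Holding cost per unit per year at price C is H = 0.20·C.
Candidates are each tier's EOQ (if it falls in that tier) and each price-break quantity.
EOQ at £156.00 = 292.7 (feasible in tier 1): TC = 8,152×£156.00 + (8,152/292.7)×164 + (292.7/2)×0.20×£156.00 = £1,280,845.69.
EOQ at £135.50 = 314.1 < 370, so use break Q=370: TC = 8,152×£135.50 + (8,152/370.0)×164 + (370.0/2)×0.20×£135.50 = £1,113,222.82.
EOQ at £132.90 = 317.2 < 6800, so use break Q=6800: TC = 8,152×£132.90 + (8,152/6800.0)×164 + (6800.0/2)×0.20×£132.90 = £1,173,969.41.
Lowest total cost is £1,113,222.82 at Q = 370.0.

Q* ≈ 370 sacks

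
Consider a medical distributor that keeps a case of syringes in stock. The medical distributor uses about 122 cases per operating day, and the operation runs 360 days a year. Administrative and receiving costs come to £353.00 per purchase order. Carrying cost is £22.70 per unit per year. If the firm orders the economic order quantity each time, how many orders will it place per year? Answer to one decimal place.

Annual demand D = 122 × 360 = 43,920.
The optimal lot size = √(2DS/H) = √(2 × 43,920 × 353 / 22.7) ≈ 1168.75.
Orders per year = D / Q* = 43,920 / 1168.75 ≈ 37.579.

N ≈ 37.6 orders per year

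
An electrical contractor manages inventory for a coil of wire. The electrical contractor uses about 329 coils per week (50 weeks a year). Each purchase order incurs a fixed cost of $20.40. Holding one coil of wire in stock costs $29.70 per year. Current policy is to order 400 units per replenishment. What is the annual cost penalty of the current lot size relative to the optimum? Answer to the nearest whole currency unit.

Extra cost ≈ $2,314 per year

Annual demand D = 329 × 50 = 16,450.
EOQ = √(2DS/H) = √(2 × 16,450 × 20.4 / 29.7) ≈ 150.33.
Cost at Q* = (D/Q*)S + (Q*/2)H = √(2DSH) ≈ $4,464.69.
Cost at Q = 400: (16,450/400)×20.4 + (400/2)×29.7 = $838.95 + $5,940.00 = $6,778.95.
Excess = $6,778.95 − $4,464.69 = $2,314.26.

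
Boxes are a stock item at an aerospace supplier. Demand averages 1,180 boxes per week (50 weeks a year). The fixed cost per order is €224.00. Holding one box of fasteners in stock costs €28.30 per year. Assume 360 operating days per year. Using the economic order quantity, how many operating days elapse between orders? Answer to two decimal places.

T ≈ 5.90 days

Annual demand D = 1,180 × 50 = 59,000.
Q* = √(2DS/H) = √(2 × 59,000 × 224 / 28.3) ≈ 966.43.
Cycle time = Q*/D × 360 = 966.43 / 59,000 × 360 ≈ 5.897 days.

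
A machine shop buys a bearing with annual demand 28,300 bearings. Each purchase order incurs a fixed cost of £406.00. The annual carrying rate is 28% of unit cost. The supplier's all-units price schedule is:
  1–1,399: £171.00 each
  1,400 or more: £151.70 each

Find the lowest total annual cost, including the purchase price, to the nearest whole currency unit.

TC* ≈ £4,331,050

Holding cost per unit per year at price C is H = 0.28·C.
For each price level, check whether its EOQ is feasible; otherwise the best quantity at that price is the breakpoint.
EOQ at £171.00 = 692.8 (feasible in tier 1): TC = 28,300×£171.00 + (28,300/692.8)×406 + (692.8/2)×0.28×£171.00 = £4,872,470.22.
EOQ at £151.70 = 735.5 < 1400, so use break Q=1400: TC = 28,300×£151.70 + (28,300/1400.0)×406 + (1400.0/2)×0.28×£151.70 = £4,331,050.20.
Lowest total cost among the candidates is at Q = 1400.0.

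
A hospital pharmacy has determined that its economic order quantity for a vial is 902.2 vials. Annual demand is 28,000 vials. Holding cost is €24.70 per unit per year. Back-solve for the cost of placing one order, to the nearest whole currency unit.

Squaring Q* = √(2DS/H) gives Q*² = 2DS/H.
From Q* = √(2DS/H): S = Q*²H / (2D) = 902.2² × 24.7 / (2 × 28,000) = 359.0166.

S ≈ €359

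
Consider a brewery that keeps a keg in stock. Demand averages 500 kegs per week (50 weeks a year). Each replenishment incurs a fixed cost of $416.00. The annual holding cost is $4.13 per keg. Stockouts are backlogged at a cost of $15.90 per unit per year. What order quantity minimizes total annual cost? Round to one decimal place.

Q* ≈ 2,518.8 kegs

Annual demand D = 500 × 50 = 25,000.
With planned backorders, Q* = √(2DS/H) · √((H+B)/B).
√(2DS/H) = √(2 × 25,000 × 416 / 4.13) = 2244.175.
√((H+B)/B) = √((4.13+15.9)/15.9) = 1.1224.
Q* ≈ 2518.828.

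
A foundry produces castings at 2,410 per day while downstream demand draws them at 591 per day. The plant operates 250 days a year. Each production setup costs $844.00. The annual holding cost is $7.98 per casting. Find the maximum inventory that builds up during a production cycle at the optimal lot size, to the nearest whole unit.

I_max ≈ 4,857 castings

Annual demand D = 591 × 250 = 147,750.
Production build-up factor (1 − d/p) = 1 − 591/2,410 = 0.7548.
Q* = √(2DS / (H(1 − d/p))) = √(2 × 147,750 × 844 / (7.98 × 0.7548)).
= √(249,402,000 / 6.0231) ≈ 6434.884.
Maximum inventory = Q*(1 − d/p) = 6434.884 × 0.7548 ≈ 4856.869.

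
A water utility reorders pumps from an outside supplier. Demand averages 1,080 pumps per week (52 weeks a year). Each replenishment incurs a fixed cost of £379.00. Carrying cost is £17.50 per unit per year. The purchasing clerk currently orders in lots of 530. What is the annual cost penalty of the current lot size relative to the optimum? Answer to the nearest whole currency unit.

Annual demand D = 1,080 × 52 = 56,160.
EOQ = √(2DS/H) = √(2 × 56,160 × 379 / 17.5) ≈ 1559.66.
Cost at Q* = (D/Q*)S + (Q*/2)H = √(2DSH) ≈ £27,294.00.
Cost at Q = 530: (56,160/530)×379 + (530/2)×17.5 = £40,159.70 + £4,637.50 = £44,797.20.
Excess = £44,797.20 − £27,294.00 = £17,503.20.

Extra cost ≈ £17,503 per year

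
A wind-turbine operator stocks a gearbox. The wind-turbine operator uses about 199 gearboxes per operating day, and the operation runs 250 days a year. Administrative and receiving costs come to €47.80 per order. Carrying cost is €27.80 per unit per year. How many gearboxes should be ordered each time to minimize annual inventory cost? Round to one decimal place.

Q* ≈ 413.6 gearboxes

Annual demand D = 199 × 250 = 49,750.
EOQ = √(2DS / H) = √(2 × 49,750 × 47.8 / 27.8).
= √(4,756,100 / 27.8) = √171,082.7338 ≈ 413.621.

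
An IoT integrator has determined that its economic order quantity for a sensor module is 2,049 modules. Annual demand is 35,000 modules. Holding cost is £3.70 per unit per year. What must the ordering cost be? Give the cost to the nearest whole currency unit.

S ≈ £222

The basic EOQ model gives Q* = √(2DS/H); rearrange for the unknown.
From Q* = √(2DS/H): S = Q*²H / (2D) = 2,049² × 3.7 / (2 × 35,000) = 221.9155.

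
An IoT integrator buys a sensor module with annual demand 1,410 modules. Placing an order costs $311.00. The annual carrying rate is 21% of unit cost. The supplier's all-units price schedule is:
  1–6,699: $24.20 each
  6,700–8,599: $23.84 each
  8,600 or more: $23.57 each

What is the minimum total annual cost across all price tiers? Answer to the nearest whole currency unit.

Holding cost per unit per year at price C is H = 0.21·C.
For each price level, check whether its EOQ is feasible; otherwise the best quantity at that price is the breakpoint.
EOQ at $24.20 = 415.4 (feasible in tier 1): TC = 1,410×$24.20 + (1,410/415.4)×311 + (415.4/2)×0.21×$24.20 = $36,233.16.
EOQ at $23.84 = 418.5 < 6700, so use break Q=6700: TC = 1,410×$23.84 + (1,410/6700.0)×311 + (6700.0/2)×0.21×$23.84 = $50,451.29.
EOQ at $23.57 = 420.9 < 8600, so use break Q=8600: TC = 1,410×$23.57 + (1,410/8600.0)×311 + (8600.0/2)×0.21×$23.57 = $54,568.40.
Lowest total cost among the candidates is at Q = 415.4.

TC* ≈ $36,233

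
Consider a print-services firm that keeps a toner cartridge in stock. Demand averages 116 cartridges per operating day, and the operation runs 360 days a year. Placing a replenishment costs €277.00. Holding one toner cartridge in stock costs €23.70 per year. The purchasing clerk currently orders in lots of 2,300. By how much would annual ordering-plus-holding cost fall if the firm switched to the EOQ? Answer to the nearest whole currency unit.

Annual demand D = 116 × 360 = 41,760.
EOQ = √(2DS/H) = √(2 × 41,760 × 277 / 23.7) ≈ 988.01.
Cost at Q* = (D/Q*)S + (Q*/2)H = √(2DSH) ≈ €23,415.82.
Cost at Q = 2,300: (41,760/2,300)×277 + (2,300/2)×23.7 = €5,029.36 + €27,255.00 = €32,284.36.
Excess = €32,284.36 − €23,415.82 = €8,868.54.

Extra cost ≈ €8,869 per year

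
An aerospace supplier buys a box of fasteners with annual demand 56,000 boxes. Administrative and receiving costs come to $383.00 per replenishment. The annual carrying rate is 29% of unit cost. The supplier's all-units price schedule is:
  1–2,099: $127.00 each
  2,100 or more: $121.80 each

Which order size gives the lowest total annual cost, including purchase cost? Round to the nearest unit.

Holding cost per unit per year at price C is H = 0.29·C.
Evaluate total cost at each tier's feasible EOQ or, if the EOQ is below the tier, at the tier's minimum quantity.
EOQ at $127.00 = 1079.2 (feasible in tier 1): TC = 56,000×$127.00 + (56,000/1079.2)×383 + (1079.2/2)×0.29×$127.00 = $7,151,747.45.
EOQ at $121.80 = 1102.0 < 2100, so use break Q=2100: TC = 56,000×$121.80 + (56,000/2100.0)×383 + (2100.0/2)×0.29×$121.80 = $6,868,101.43.
Lowest total cost is $6,868,101.43 at Q = 2100.0.

Q* ≈ 2,100 boxes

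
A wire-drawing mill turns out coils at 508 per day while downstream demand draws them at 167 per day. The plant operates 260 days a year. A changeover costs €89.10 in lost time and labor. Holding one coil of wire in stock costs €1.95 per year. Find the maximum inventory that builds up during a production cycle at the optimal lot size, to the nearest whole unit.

Annual demand D = 167 × 260 = 43,420.
Production build-up factor (1 − d/p) = 1 − 167/508 = 0.6713.
Q* = √(2DS / (H(1 − d/p))) = √(2 × 43,420 × 89.1 / (1.95 × 0.6713)).
= √(7,737,444 / 1.309) ≈ 2431.286.
Maximum inventory = Q*(1 − d/p) = 2431.286 × 0.6713 ≈ 1632.025.

I_max ≈ 1,632 coils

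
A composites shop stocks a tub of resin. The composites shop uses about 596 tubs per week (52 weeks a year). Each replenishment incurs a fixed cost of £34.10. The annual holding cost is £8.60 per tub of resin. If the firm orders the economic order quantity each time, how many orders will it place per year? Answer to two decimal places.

N ≈ 62.51 orders per year

Annual demand D = 596 × 52 = 30,992.
EOQ = √(2DS/H) = √(2 × 30,992 × 34.1 / 8.6) ≈ 495.76.
Orders per year = D / Q* = 30,992 / 495.76 ≈ 62.515.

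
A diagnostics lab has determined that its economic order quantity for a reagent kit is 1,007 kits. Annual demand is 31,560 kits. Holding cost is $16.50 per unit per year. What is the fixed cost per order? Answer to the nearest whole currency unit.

Squaring Q* = √(2DS/H) gives Q*² = 2DS/H.
From Q* = √(2DS/H): S = Q*²H / (2D) = 1,007² × 16.5 / (2 × 31,560) = 265.0793.

S ≈ $265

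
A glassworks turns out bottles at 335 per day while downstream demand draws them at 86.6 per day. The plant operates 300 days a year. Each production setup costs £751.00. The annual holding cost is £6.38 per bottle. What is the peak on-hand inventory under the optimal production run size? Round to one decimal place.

I_max ≈ 2,129.6 bottles

Annual demand D = 86.6 × 300 = 25,980.
Production build-up factor (1 − d/p) = 1 − 86.6/335 = 0.7415.
Q* = √(2DS / (H(1 − d/p))) = √(2 × 25,980 × 751 / (6.38 × 0.7415)).
= √(39,021,960 / 4.7307) ≈ 2872.042.
Maximum inventory = Q*(1 − d/p) = 2872.042 × 0.7415 ≈ 2129.598.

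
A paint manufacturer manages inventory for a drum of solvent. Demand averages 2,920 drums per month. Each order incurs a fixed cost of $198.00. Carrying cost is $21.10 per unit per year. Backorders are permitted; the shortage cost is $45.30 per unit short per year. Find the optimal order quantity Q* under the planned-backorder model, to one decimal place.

Q* ≈ 981.8 drums

Annual demand D = 2,920 × 12 = 35,040.
With planned backorders, Q* = √(2DS/H) · √((H+B)/B).
√(2DS/H) = √(2 × 35,040 × 198 / 21.1) = 810.939.
√((H+B)/B) = √((21.1+45.3)/45.3) = 1.2107.
Q* ≈ 981.801.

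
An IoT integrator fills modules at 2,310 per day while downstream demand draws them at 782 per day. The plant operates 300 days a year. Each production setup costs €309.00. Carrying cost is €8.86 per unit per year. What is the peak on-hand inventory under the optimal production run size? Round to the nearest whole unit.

I_max ≈ 3,290 modules

Annual demand D = 782 × 300 = 234,600.
Production build-up factor (1 − d/p) = 1 − 782/2,310 = 0.6615.
Q* = √(2DS / (H(1 − d/p))) = √(2 × 234,600 × 309 / (8.86 × 0.6615)).
= √(144,982,800 / 5.8606) ≈ 4973.770.
Maximum inventory = Q*(1 − d/p) = 4973.770 × 0.6615 ≈ 3290.009.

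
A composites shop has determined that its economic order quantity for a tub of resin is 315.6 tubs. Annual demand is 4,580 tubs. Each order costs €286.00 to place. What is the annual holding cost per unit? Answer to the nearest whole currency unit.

Invert the EOQ relation Q*² = 2DS/H.
From Q* = √(2DS/H): H = 2DS / Q*² = 2 × 4,580 × 286 / 315.6² = 26.3019.

H ≈ €26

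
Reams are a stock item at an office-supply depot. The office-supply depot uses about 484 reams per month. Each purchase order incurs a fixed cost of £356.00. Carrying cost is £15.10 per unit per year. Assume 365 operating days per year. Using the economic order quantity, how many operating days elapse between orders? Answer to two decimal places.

T ≈ 32.89 days

Annual demand D = 484 × 12 = 5,808.
Q* = √(2DS/H) = √(2 × 5,808 × 356 / 15.1) ≈ 523.32.
Cycle time = Q*/D × 365 = 523.32 / 5,808 × 365 ≈ 32.888 days.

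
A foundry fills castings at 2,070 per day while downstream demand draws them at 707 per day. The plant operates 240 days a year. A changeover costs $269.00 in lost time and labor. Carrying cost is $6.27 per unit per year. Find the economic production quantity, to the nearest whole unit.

Q* ≈ 4,702 castings

Annual demand D = 707 × 240 = 169,680.
Production build-up factor (1 − d/p) = 1 − 707/2,070 = 0.6585.
Q* = √(2DS / (H(1 − d/p))) = √(2 × 169,680 × 269 / (6.27 × 0.6585)).
= √(91,287,840 / 4.1285) ≈ 4702.296.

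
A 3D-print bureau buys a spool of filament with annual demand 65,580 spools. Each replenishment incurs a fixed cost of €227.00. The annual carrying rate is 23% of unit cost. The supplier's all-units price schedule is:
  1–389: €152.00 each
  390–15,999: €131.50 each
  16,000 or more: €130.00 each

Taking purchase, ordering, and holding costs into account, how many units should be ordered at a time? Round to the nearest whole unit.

Holding cost per unit per year at price C is H = 0.23·C.
Candidates are each tier's EOQ (if it falls in that tier) and each price-break quantity.
Tier 1 (€152.00): EOQ = 922.8 exceeds tier's upper bound 389, so this tier is dominated.
EOQ at €131.50 = 992.2 (feasible in tier 2): TC = 65,580×€131.50 + (65,580/992.2)×227 + (992.2/2)×0.23×€131.50 = €8,653,778.23.
EOQ at €130.00 = 997.9 < 16000, so use break Q=16000: TC = 65,580×€130.00 + (65,580/16000.0)×227 + (16000.0/2)×0.23×€130.00 = €8,765,530.42.
Lowest total cost is €8,653,778.23 at Q = 992.2.

Q* ≈ 992 spools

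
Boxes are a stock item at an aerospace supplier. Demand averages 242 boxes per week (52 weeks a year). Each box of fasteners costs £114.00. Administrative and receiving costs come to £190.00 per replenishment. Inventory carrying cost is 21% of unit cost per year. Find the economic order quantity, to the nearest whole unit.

Annual demand D = 242 × 52 = 12,584.
Holding cost H = 0.21 × £114.00 = £23.9400 per unit per year.
EOQ = √(2DS / H) = √(2 × 12,584 × 190 / 23.94).
= √(4,781,920 / 23.94) = √199,746.0317 ≈ 446.930.

Q* ≈ 447 boxes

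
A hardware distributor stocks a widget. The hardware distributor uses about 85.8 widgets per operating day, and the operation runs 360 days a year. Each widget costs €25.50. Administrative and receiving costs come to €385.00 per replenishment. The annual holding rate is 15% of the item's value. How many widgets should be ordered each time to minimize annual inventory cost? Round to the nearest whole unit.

Annual demand D = 85.8 × 360 = 30,888.
Holding cost H = 0.15 × €25.50 = €3.8250 per unit per year.
EOQ = √(2DS / H) = √(2 × 30,888 × 385 / 3.825).
= √(23,783,760 / 3.825) = √6,217,976.4706 ≈ 2493.587.

Q* ≈ 2,494 widgets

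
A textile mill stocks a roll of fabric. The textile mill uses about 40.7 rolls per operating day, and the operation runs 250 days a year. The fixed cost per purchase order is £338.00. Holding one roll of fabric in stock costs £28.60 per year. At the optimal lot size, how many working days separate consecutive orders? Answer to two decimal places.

T ≈ 12.05 days

Annual demand D = 40.7 × 250 = 10,175.
EOQ = √(2DS/H) = √(2 × 10,175 × 338 / 28.6) ≈ 490.41.
Cycle time = Q*/D × 250 = 490.41 / 10,175 × 250 ≈ 12.049 days.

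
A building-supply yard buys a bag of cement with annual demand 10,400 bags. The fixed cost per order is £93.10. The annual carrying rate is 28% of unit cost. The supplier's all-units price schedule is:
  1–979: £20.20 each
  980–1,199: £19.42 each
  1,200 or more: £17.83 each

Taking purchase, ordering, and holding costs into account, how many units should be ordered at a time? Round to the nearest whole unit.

Q* ≈ 1,200 bags

Holding cost per unit per year at price C is H = 0.28·C.
Evaluate total cost at each tier's feasible EOQ or, if the EOQ is below the tier, at the tier's minimum quantity.
EOQ at £20.20 = 585.1 (feasible in tier 1): TC = 10,400×£20.20 + (10,400/585.1)×93.1 + (585.1/2)×0.28×£20.20 = £213,389.49.
EOQ at £19.42 = 596.8 < 980, so use break Q=980: TC = 10,400×£19.42 + (10,400/980.0)×93.1 + (980.0/2)×0.28×£19.42 = £205,620.42.
EOQ at £17.83 = 622.8 < 1200, so use break Q=1200: TC = 10,400×£17.83 + (10,400/1200.0)×93.1 + (1200.0/2)×0.28×£17.83 = £189,234.31.
Lowest total cost is £189,234.31 at Q = 1200.0.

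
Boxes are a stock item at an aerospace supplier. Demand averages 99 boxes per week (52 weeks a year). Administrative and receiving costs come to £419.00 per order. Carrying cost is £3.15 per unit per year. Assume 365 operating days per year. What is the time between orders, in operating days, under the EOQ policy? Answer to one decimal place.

T ≈ 83.0 days

Annual demand D = 99 × 52 = 5,148.
EOQ = √(2DS/H) = √(2 × 5,148 × 419 / 3.15) ≈ 1170.27.
Cycle time = Q*/D × 365 = 1170.27 / 5,148 × 365 ≈ 82.974 days.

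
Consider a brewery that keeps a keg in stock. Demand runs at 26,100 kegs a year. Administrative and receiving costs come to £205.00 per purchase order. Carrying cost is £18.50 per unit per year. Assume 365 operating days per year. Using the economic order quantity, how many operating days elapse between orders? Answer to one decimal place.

T ≈ 10.6 days

The optimal lot size = √(2DS/H) = √(2 × 26,100 × 205 / 18.5) ≈ 760.55.
Cycle time = Q*/D × 365 = 760.55 / 26,100 × 365 ≈ 10.636 days.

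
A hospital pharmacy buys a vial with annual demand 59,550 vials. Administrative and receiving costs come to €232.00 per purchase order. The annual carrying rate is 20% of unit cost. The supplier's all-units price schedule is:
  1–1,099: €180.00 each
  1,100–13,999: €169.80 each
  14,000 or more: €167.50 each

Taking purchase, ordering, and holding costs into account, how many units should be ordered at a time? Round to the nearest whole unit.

Holding cost per unit per year at price C is H = 0.20·C.
Evaluate total cost at each tier's feasible EOQ or, if the EOQ is below the tier, at the tier's minimum quantity.
EOQ at €180.00 = 876.1 (feasible in tier 1): TC = 59,550×€180.00 + (59,550/876.1)×232 + (876.1/2)×0.20×€180.00 = €10,750,539.23.
EOQ at €169.80 = 902.0 < 1100, so use break Q=1100: TC = 59,550×€169.80 + (59,550/1100.0)×232 + (1100.0/2)×0.20×€169.80 = €10,142,827.64.
EOQ at €167.50 = 908.2 < 14000, so use break Q=14000: TC = 59,550×€167.50 + (59,550/14000.0)×232 + (14000.0/2)×0.20×€167.50 = €10,210,111.83.
Lowest total cost is €10,142,827.64 at Q = 1100.0.

Q* ≈ 1,100 vials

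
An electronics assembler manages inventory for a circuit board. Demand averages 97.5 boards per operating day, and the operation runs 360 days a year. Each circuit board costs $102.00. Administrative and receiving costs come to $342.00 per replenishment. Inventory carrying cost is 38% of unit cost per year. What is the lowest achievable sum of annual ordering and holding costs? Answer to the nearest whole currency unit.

TC* ≈ $30,505

Annual demand D = 97.5 × 360 = 35,100.
Holding cost H = 0.38 × $102.00 = $38.7600 per unit per year.
The optimal lot size = √(2DS/H) = √(2 × 35,100 × 342 / 38.76) ≈ 787.03.
At Q*, ordering cost (D/Q*)S equals holding cost (Q*/2)H, each = √(DSH/2).
Minimum total = √(2DSH) = √(2 × 35,100 × 342 × 38.76) ≈ 30505.173.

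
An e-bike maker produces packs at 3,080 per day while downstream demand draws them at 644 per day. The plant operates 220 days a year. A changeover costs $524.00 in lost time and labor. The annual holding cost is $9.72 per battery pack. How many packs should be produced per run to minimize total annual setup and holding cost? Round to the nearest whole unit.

Annual demand D = 644 × 220 = 141,680.
Production build-up factor (1 − d/p) = 1 − 644/3,080 = 0.7909.
Q* = √(2DS / (H(1 − d/p))) = √(2 × 141,680 × 524 / (9.72 × 0.7909)).
= √(148,480,640 / 7.6876) ≈ 4394.794.

Q* ≈ 4,395 packs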